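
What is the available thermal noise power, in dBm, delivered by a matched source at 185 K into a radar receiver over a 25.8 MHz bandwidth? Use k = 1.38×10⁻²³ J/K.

−101.8 dBm

P_n = kTB = 1.38×10⁻²³ × 185 × 2.58×10⁷ = 6.59×10⁻¹⁴ W
In dBm: 10 log₁₀(6.59×10⁻¹⁴ / 10⁻³) = −101.8 dBm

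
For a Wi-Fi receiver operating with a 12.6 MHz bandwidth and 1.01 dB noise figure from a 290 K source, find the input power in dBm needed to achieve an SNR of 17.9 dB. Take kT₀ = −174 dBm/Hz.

Sensitivity = −174 + 10 log₁₀(B) + NF + SNR_min
= −174 + 71 + 1.01 + 17.9
= −84.09 dBm → −84.1 dBm

−84.1 dBm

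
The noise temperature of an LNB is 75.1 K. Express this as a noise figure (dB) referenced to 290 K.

F = 1 + T_e/T₀ = 1 + 75.1/290 = 1.25897
NF = 10 log₁₀(1.25897) = 1.00 dB

1.00 dB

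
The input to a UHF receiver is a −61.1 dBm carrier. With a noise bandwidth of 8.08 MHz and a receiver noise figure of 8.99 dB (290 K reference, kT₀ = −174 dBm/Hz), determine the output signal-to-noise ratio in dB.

34.8 dB

Noise floor: N = −174 + 10 log₁₀(B) + NF
10 log₁₀(8.08×10⁶) = 69.07 dB
N = −174 + 69.07 + 8.99 = −95.94 dBm
SNR = P_sig − N = −61.1 − (−95.94) = 34.84 dB → 34.8 dB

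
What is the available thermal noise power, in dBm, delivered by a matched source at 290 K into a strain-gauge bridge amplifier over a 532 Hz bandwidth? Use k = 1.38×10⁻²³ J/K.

−146.7 dBm

P_n = kTB = 1.38×10⁻²³ × 290 × 5.32×10² = 2.13×10⁻¹⁸ W
In dBm: 10 log₁₀(2.13×10⁻¹⁸ / 10⁻³) = −146.7 dBm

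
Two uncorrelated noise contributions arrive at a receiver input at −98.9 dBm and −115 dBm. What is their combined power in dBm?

Convert to linear, add, convert back:
P₁ = 1.29×10⁻¹³ W, P₂ = 3.16×10⁻¹⁵ W
P_tot = 1.32×10⁻¹³ W → 10 log₁₀(P_tot / 10⁻³) = −98.8 dBm

−98.8 dBm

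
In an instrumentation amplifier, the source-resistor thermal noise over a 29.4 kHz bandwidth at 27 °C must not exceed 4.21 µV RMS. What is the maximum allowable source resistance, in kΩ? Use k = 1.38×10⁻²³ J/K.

36.4 kΩ

T = 27 °C + 273.15 = 300.15 K
Johnson–Nyquist: V_n = √(4kTRB) ⇒ R = V_n² / (4kTB)
4kTB = 4 × 1.38×10⁻²³ × 300.15 × 2.94×10⁴ = 4.87×10⁻¹⁶
R = (4.21×10⁻⁶)² / 4.87×10⁻¹⁶ = 3.64×10⁴ Ω = 36.4 kΩ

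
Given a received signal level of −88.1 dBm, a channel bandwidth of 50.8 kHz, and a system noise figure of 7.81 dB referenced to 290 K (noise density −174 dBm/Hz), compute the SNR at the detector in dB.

31.0 dB

Noise floor: N = −174 + 10 log₁₀(B) + NF
10 log₁₀(5.08×10⁴) = 47.06 dB
N = −174 + 47.06 + 7.81 = −119.13 dBm
SNR = P_sig − N = −88.1 − (−119.13) = 31.03 dB → 31.0 dB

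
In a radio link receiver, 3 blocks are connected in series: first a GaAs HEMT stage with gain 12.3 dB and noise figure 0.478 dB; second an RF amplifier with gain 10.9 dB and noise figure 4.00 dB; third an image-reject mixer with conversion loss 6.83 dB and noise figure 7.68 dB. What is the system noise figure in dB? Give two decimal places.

0.89 dB

Convert to linear (a loss of L dB is a gain of −L dB): F_i = 10^(NF_i/10), G_i = 10^(G_i,dB/10)
  Stage 1: F_1 = 10^(0.478/10) = 1.116, G_1 = 10^(12.3/10) = 16.98
  Stage 2: F_2 = 10^(4.00/10) = 2.512, G_2 = 10^(10.9/10) = 12.30
  Stage 3: F_3 = 10^(7.68/10) = 5.861, G_3 = 10^(−6.83/10) = 0.2075
Friis cascade:
  F = 1.116 + (2.512 − 1)/16.98 + (5.861 − 1)/208.9 = 1.229
NF = 10 log₁₀(1.229) = 0.89 dB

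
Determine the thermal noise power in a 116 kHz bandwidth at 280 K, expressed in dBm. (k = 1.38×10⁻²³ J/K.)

P_n = kTB = 1.38×10⁻²³ × 280 × 1.16×10⁵ = 4.48×10⁻¹⁶ W
In dBm: 10 log₁₀(4.48×10⁻¹⁶ / 10⁻³) = −123.5 dBm

−123.5 dBm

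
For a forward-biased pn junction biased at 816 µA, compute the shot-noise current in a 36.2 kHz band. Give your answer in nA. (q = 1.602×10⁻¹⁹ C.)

I_n = √(2qI·B)
2qI·B = 2 × 1.602×10⁻¹⁹ × 8.16×10⁻⁴ × 3.62×10⁴ = 9.46×10⁻¹⁸ A²
I_n = √(9.46×10⁻¹⁸) = 3.08×10⁻⁹ A = 3.08 nA

3.08 nA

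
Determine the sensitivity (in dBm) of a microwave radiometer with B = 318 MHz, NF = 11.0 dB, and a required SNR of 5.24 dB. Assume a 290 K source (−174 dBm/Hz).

−72.7 dBm

Sensitivity = −174 + 10 log₁₀(B) + NF + SNR_min
= −174 + 85.02 + 11.0 + 5.24
= −72.74 dBm → −72.7 dBm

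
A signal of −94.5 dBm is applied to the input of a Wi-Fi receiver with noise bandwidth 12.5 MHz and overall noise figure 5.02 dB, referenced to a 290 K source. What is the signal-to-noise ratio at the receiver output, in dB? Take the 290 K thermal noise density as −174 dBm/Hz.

Noise floor: N = −174 + 10 log₁₀(B) + NF
10 log₁₀(1.25×10⁷) = 70.97 dB
N = −174 + 70.97 + 5.02 = −98.01 dBm
SNR = P_sig − N = −94.5 − (−98.01) = 3.51 dB → 3.5 dB

3.5 dB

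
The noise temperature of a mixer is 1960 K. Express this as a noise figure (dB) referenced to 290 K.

F = 1 + T_e/T₀ = 1 + 1960/290 = 7.75862
NF = 10 log₁₀(7.75862) = 8.90 dB

8.90 dB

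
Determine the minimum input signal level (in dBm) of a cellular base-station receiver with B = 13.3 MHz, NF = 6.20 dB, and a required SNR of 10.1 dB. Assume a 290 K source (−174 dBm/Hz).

Sensitivity = −174 + 10 log₁₀(B) + NF + SNR_min
= −174 + 71.24 + 6.20 + 10.1
= −86.46 dBm → −86.5 dBm

−86.5 dBm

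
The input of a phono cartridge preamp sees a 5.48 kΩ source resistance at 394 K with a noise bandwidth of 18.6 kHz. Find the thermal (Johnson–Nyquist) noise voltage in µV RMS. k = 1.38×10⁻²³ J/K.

V_n = √(4kTRB)
4kTRB = 4 × 1.38×10⁻²³ × 394 × 5.48×10³ × 1.86×10⁴ = 2.22×10⁻¹² V²
V_n = √(2.22×10⁻¹²) = 1.49×10⁻⁶ V = 1.49 µV

1.49 µV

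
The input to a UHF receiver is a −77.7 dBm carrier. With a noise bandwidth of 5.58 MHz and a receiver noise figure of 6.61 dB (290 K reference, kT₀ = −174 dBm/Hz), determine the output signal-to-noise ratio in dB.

22.2 dB

Noise floor: N = −174 + 10 log₁₀(B) + NF
10 log₁₀(5.58×10⁶) = 67.47 dB
N = −174 + 67.47 + 6.61 = −99.92 dBm
SNR = P_sig − N = −77.7 − (−99.92) = 22.22 dB → 22.2 dB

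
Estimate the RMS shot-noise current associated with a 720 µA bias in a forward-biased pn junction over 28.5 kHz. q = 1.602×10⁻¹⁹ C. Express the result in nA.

2.56 nA

I_n = √(2qI·B)
2qI·B = 2 × 1.602×10⁻¹⁹ × 7.20×10⁻⁴ × 2.85×10⁴ = 6.57×10⁻¹⁸ A²
I_n = √(6.57×10⁻¹⁸) = 2.56×10⁻⁹ A = 2.56 nA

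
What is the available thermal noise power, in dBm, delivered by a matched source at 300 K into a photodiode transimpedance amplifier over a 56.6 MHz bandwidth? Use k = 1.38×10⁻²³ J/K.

P_n = kTB = 1.38×10⁻²³ × 300 × 5.66×10⁷ = 2.34×10⁻¹³ W
In dBm: 10 log₁₀(2.34×10⁻¹³ / 10⁻³) = −96.3 dBm

−96.3 dBm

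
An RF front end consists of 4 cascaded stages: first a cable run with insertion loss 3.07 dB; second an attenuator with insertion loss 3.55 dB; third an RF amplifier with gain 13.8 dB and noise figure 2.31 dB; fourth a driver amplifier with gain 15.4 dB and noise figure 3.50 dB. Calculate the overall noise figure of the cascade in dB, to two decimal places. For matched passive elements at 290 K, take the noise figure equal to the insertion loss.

Convert to linear (a loss of L dB is a gain of −L dB): F_i = 10^(NF_i/10), G_i = 10^(G_i,dB/10)
  Stage 1: F_1 = 10^(3.07/10) = 2.028, G_1 = 10^(−3.07/10) = 0.4932
  Stage 2: F_2 = 10^(3.55/10) = 2.265, G_2 = 10^(−3.55/10) = 0.4416
  Stage 3: F_3 = 10^(2.31/10) = 1.702, G_3 = 10^(13.8/10) = 23.99
  Stage 4: F_4 = 10^(3.50/10) = 2.239, G_4 = 10^(15.4/10) = 34.67
Friis cascade:
  F = 2.028 + (2.265 − 1)/0.4932 + (1.702 − 1)/0.2178 + (2.239 − 1)/5.224 = 8.053
NF = 10 log₁₀(8.053) = 9.06 dB

9.06 dB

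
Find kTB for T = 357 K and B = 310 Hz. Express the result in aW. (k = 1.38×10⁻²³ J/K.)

P_n = kTB = 1.38×10⁻²³ × 357 × 3.10×10² = 1.53×10⁻¹⁸ W = 1.53 aW

1.53 aW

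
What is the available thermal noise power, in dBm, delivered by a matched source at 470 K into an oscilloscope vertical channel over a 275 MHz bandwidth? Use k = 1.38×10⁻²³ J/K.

P_n = kTB = 1.38×10⁻²³ × 470 × 2.75×10⁸ = 1.78×10⁻¹² W
In dBm: 10 log₁₀(1.78×10⁻¹² / 10⁻³) = −87.5 dBm

−87.5 dBm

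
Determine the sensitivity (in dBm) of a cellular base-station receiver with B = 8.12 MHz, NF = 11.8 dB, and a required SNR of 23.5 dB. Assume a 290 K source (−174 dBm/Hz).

Sensitivity = −174 + 10 log₁₀(B) + NF + SNR_min
= −174 + 69.1 + 11.8 + 23.5
= −69.6 dBm → −69.6 dBm

−69.6 dBm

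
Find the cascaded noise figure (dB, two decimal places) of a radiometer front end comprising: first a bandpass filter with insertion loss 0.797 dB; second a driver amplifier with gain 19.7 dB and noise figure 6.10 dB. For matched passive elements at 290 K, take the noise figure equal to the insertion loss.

6.90 dB

Convert to linear (a loss of L dB is a gain of −L dB): F_i = 10^(NF_i/10), G_i = 10^(G_i,dB/10)
  Stage 1: F_1 = 10^(0.797/10) = 1.201, G_1 = 10^(−0.797/10) = 0.8323
  Stage 2: F_2 = 10^(6.10/10) = 4.074, G_2 = 10^(19.7/10) = 93.33
Friis cascade:
  F = 1.201 + (4.074 − 1)/0.8323 = 4.894
NF = 10 log₁₀(4.894) = 6.90 dB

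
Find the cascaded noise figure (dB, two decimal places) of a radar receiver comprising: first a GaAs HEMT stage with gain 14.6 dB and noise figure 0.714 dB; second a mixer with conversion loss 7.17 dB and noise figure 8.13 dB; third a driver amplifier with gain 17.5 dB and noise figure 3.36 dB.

1.99 dB

Convert to linear (a loss of L dB is a gain of −L dB): F_i = 10^(NF_i/10), G_i = 10^(G_i,dB/10)
  Stage 1: F_1 = 10^(0.714/10) = 1.179, G_1 = 10^(14.6/10) = 28.84
  Stage 2: F_2 = 10^(8.13/10) = 6.501, G_2 = 10^(−7.17/10) = 0.1919
  Stage 3: F_3 = 10^(3.36/10) = 2.168, G_3 = 10^(17.5/10) = 56.23
Friis cascade:
  F = 1.179 + (6.501 − 1)/28.84 + (2.168 − 1)/5.534 = 1.580
NF = 10 log₁₀(1.580) = 1.99 dB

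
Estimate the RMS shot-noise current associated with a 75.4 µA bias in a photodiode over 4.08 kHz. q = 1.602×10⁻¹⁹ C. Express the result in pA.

314 pA

I_n = √(2qI·B)
2qI·B = 2 × 1.602×10⁻¹⁹ × 7.54×10⁻⁵ × 4.08×10³ = 9.86×10⁻²⁰ A²
I_n = √(9.86×10⁻²⁰) = 3.14×10⁻¹⁰ A = 314 pA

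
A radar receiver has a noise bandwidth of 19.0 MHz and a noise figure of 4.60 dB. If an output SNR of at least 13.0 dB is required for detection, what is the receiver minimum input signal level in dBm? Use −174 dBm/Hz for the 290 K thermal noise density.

Sensitivity = −174 + 10 log₁₀(B) + NF + SNR_min
= −174 + 72.79 + 4.60 + 13.0
= −83.61 dBm → −83.6 dBm

−83.6 dBm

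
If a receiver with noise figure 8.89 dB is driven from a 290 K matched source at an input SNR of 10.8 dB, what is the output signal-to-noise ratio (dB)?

1.91 dB

By definition F = SNR_in/SNR_out, so in dB: SNR_out = SNR_in − NF
SNR_out = 10.8 − 8.89 = 1.91 dB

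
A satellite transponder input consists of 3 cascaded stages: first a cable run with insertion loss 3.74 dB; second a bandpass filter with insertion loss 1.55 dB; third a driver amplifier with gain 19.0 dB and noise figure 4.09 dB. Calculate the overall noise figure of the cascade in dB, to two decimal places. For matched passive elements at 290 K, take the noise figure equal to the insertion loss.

9.38 dB

Convert to linear (a loss of L dB is a gain of −L dB): F_i = 10^(NF_i/10), G_i = 10^(G_i,dB/10)
  Stage 1: F_1 = 10^(3.74/10) = 2.366, G_1 = 10^(−3.74/10) = 0.4227
  Stage 2: F_2 = 10^(1.55/10) = 1.429, G_2 = 10^(−1.55/10) = 0.6998
  Stage 3: F_3 = 10^(4.09/10) = 2.564, G_3 = 10^(19.0/10) = 79.43
Friis cascade:
  F = 2.366 + (1.429 − 1)/0.4227 + (2.564 − 1)/0.2958 = 8.670
NF = 10 log₁₀(8.670) = 9.38 dB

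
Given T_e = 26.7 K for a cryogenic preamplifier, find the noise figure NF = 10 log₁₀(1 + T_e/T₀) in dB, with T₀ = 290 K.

F = 1 + T_e/T₀ = 1 + 26.7/290 = 1.09207
NF = 10 log₁₀(1.09207) = 0.383 dB

0.383 dB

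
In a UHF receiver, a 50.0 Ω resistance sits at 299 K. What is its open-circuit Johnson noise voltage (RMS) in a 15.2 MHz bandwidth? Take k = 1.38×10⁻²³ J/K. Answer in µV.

3.54 µV

V_n = √(4kTRB)
4kTRB = 4 × 1.38×10⁻²³ × 299 × 5.00×10¹ × 1.52×10⁷ = 1.25×10⁻¹¹ V²
V_n = √(1.25×10⁻¹¹) = 3.54×10⁻⁶ V = 3.54 µV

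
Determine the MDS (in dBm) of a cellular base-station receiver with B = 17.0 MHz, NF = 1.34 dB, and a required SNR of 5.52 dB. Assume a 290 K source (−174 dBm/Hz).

−94.8 dBm

Sensitivity = −174 + 10 log₁₀(B) + NF + SNR_min
= −174 + 72.3 + 1.34 + 5.52
= −94.84 dBm → −94.8 dBm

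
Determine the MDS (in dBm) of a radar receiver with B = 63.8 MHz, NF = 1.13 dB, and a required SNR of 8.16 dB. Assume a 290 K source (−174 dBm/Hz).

−86.7 dBm

Sensitivity = −174 + 10 log₁₀(B) + NF + SNR_min
= −174 + 78.05 + 1.13 + 8.16
= −86.66 dBm → −86.7 dBm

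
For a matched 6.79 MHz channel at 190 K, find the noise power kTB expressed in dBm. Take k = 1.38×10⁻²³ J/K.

−107.5 dBm

P_n = kTB = 1.38×10⁻²³ × 190 × 6.79×10⁶ = 1.78×10⁻¹⁴ W
In dBm: 10 log₁₀(1.78×10⁻¹⁴ / 10⁻³) = −107.5 dBm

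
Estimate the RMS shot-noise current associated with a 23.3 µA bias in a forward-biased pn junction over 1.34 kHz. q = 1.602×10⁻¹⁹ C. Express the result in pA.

I_n = √(2qI·B)
2qI·B = 2 × 1.602×10⁻¹⁹ × 2.33×10⁻⁵ × 1.34×10³ = 1.00×10⁻²⁰ A²
I_n = √(1.00×10⁻²⁰) = 1.00×10⁻¹⁰ A = 100 pA

100 pA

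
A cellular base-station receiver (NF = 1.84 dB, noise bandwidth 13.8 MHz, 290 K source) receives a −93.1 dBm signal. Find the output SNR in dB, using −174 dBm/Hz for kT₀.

Noise floor: N = −174 + 10 log₁₀(B) + NF
10 log₁₀(1.38×10⁷) = 71.4 dB
N = −174 + 71.4 + 1.84 = −100.76 dBm
SNR = P_sig − N = −93.1 − (−100.76) = 7.66 dB → 7.7 dB

7.7 dB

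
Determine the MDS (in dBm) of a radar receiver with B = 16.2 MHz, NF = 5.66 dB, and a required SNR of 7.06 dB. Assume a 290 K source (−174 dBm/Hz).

Sensitivity = −174 + 10 log₁₀(B) + NF + SNR_min
= −174 + 72.1 + 5.66 + 7.06
= −89.18 dBm → −89.2 dBm

−89.2 dBm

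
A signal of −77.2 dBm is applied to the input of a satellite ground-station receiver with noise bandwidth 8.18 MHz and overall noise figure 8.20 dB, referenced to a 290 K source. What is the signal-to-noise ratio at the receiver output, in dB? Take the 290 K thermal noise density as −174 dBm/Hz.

19.5 dB

Noise floor: N = −174 + 10 log₁₀(B) + NF
10 log₁₀(8.18×10⁶) = 69.13 dB
N = −174 + 69.13 + 8.20 = −96.67 dBm
SNR = P_sig − N = −77.2 − (−96.67) = 19.47 dB → 19.5 dB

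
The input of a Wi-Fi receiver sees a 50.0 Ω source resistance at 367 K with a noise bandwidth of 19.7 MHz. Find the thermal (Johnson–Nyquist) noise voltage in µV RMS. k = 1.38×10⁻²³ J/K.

4.47 µV

V_n = √(4kTRB)
4kTRB = 4 × 1.38×10⁻²³ × 367 × 5.00×10¹ × 1.97×10⁷ = 2.00×10⁻¹¹ V²
V_n = √(2.00×10⁻¹¹) = 4.47×10⁻⁶ V = 4.47 µV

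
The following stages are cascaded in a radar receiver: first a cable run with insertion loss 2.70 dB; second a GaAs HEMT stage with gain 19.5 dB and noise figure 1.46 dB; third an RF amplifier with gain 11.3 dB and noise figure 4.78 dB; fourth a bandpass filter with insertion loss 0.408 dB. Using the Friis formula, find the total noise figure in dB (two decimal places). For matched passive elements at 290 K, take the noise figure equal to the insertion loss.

Convert to linear (a loss of L dB is a gain of −L dB): F_i = 10^(NF_i/10), G_i = 10^(G_i,dB/10)
  Stage 1: F_1 = 10^(2.70/10) = 1.862, G_1 = 10^(−2.70/10) = 0.5370
  Stage 2: F_2 = 10^(1.46/10) = 1.400, G_2 = 10^(19.5/10) = 89.13
  Stage 3: F_3 = 10^(4.78/10) = 3.006, G_3 = 10^(11.3/10) = 13.49
  Stage 4: F_4 = 10^(0.408/10) = 1.098, G_4 = 10^(−0.408/10) = 0.9103
Friis cascade:
  F = 1.862 + (1.400 − 1)/0.5370 + (3.006 − 1)/47.86 + (1.098 − 1)/645.7 = 2.648
NF = 10 log₁₀(2.648) = 4.23 dB

4.23 dB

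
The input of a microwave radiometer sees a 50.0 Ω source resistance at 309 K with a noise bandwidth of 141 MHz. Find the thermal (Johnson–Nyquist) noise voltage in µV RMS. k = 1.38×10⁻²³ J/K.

V_n = √(4kTRB)
4kTRB = 4 × 1.38×10⁻²³ × 309 × 5.00×10¹ × 1.41×10⁸ = 1.20×10⁻¹⁰ V²
V_n = √(1.20×10⁻¹⁰) = 1.10×10⁻⁵ V = 11.0 µV

11.0 µV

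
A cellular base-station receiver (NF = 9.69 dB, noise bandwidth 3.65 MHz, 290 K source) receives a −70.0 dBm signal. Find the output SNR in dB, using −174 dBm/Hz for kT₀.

28.7 dB

Noise floor: N = −174 + 10 log₁₀(B) + NF
10 log₁₀(3.65×10⁶) = 65.62 dB
N = −174 + 65.62 + 9.69 = −98.69 dBm
SNR = P_sig − N = −70.0 − (−98.69) = 28.69 dB → 28.7 dB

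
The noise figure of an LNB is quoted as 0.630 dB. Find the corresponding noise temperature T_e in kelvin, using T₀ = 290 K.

45.3 K

F = 10^(0.630/10) = 1.15611
T_e = (F − 1)·T₀ = (1.15611 − 1) × 290 = 45.3 K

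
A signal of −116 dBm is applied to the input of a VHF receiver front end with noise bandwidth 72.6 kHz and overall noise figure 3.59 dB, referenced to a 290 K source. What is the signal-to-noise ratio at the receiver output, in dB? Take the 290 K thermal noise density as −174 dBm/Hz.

Noise floor: N = −174 + 10 log₁₀(B) + NF
10 log₁₀(7.26×10⁴) = 48.61 dB
N = −174 + 48.61 + 3.59 = −121.80 dBm
SNR = P_sig − N = −116 − (−121.80) = 5.80 dB → 5.8 dB

5.8 dB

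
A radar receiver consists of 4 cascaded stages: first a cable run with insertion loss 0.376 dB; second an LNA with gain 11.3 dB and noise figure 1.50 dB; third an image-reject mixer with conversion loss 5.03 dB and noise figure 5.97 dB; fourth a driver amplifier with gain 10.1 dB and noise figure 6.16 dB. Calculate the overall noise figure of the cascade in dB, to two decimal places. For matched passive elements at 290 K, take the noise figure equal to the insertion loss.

Convert to linear (a loss of L dB is a gain of −L dB): F_i = 10^(NF_i/10), G_i = 10^(G_i,dB/10)
  Stage 1: F_1 = 10^(0.376/10) = 1.090, G_1 = 10^(−0.376/10) = 0.9171
  Stage 2: F_2 = 10^(1.50/10) = 1.413, G_2 = 10^(11.3/10) = 13.49
  Stage 3: F_3 = 10^(5.97/10) = 3.954, G_3 = 10^(−5.03/10) = 0.3141
  Stage 4: F_4 = 10^(6.16/10) = 4.130, G_4 = 10^(10.1/10) = 10.23
Friis cascade:
  F = 1.090 + (1.413 − 1)/0.9171 + (3.954 − 1)/12.37 + (4.130 − 1)/3.885 = 2.585
NF = 10 log₁₀(2.585) = 4.12 dB

4.12 dB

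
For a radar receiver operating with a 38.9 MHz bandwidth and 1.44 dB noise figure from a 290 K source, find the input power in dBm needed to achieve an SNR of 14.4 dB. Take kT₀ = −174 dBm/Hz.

Sensitivity = −174 + 10 log₁₀(B) + NF + SNR_min
= −174 + 75.9 + 1.44 + 14.4
= −82.26 dBm → −82.3 dBm

−82.3 dBm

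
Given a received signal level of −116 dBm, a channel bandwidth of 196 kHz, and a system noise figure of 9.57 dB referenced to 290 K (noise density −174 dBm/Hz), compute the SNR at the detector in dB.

Noise floor: N = −174 + 10 log₁₀(B) + NF
10 log₁₀(1.96×10⁵) = 52.92 dB
N = −174 + 52.92 + 9.57 = −111.51 dBm
SNR = P_sig − N = −116 − (−111.51) = −4.49 dB → −4.5 dB

−4.5 dB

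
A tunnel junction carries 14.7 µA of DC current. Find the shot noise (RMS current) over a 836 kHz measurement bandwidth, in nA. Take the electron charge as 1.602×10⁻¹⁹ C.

I_n = √(2qI·B)
2qI·B = 2 × 1.602×10⁻¹⁹ × 1.47×10⁻⁵ × 8.36×10⁵ = 3.94×10⁻¹⁸ A²
I_n = √(3.94×10⁻¹⁸) = 1.98×10⁻⁹ A = 1.98 nA

1.98 nA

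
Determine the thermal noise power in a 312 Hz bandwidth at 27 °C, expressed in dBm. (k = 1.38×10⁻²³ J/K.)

T = 27 °C + 273.15 = 300.15 K
P_n = kTB = 1.38×10⁻²³ × 300.15 × 3.12×10² = 1.29×10⁻¹⁸ W
In dBm: 10 log₁₀(1.29×10⁻¹⁸ / 10⁻³) = −148.9 dBm

−148.9 dBm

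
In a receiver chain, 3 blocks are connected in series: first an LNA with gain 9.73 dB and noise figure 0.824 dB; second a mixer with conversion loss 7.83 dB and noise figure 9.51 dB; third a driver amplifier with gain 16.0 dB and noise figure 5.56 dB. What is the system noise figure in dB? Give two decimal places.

5.72 dB

Convert to linear (a loss of L dB is a gain of −L dB): F_i = 10^(NF_i/10), G_i = 10^(G_i,dB/10)
  Stage 1: F_1 = 10^(0.824/10) = 1.209, G_1 = 10^(9.73/10) = 9.397
  Stage 2: F_2 = 10^(9.51/10) = 8.933, G_2 = 10^(−7.83/10) = 0.1648
  Stage 3: F_3 = 10^(5.56/10) = 3.597, G_3 = 10^(16.0/10) = 39.81
Friis cascade:
  F = 1.209 + (8.933 − 1)/9.397 + (3.597 − 1)/1.549 = 3.730
NF = 10 log₁₀(3.730) = 5.72 dB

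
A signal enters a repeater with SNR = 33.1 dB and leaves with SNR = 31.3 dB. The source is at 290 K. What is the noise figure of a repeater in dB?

NF (dB) = SNR_in(dB) − SNR_out(dB) when the source is at T₀
NF = 33.1 − 31.3 = 1.8 dB

1.8 dB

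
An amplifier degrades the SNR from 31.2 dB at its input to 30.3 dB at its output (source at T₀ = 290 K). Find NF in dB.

0.9 dB

NF (dB) = SNR_in(dB) − SNR_out(dB) when the source is at T₀
NF = 31.2 − 30.3 = 0.9 dB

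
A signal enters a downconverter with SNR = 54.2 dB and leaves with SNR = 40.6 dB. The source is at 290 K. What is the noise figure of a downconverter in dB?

NF (dB) = SNR_in(dB) − SNR_out(dB) when the source is at T₀
NF = 54.2 − 40.6 = 13.6 dB

13.6 dB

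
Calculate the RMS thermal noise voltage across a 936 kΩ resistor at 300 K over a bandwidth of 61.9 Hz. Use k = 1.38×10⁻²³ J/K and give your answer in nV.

980 nV

V_n = √(4kTRB)
4kTRB = 4 × 1.38×10⁻²³ × 300 × 9.36×10⁵ × 6.19×10¹ = 9.59×10⁻¹³ V²
V_n = √(9.59×10⁻¹³) = 9.80×10⁻⁷ V = 980 nV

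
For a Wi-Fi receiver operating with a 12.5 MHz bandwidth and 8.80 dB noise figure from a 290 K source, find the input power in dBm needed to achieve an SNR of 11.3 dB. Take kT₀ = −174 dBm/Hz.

Sensitivity = −174 + 10 log₁₀(B) + NF + SNR_min
= −174 + 70.97 + 8.80 + 11.3
= −82.93 dBm → −82.9 dBm

−82.9 dBm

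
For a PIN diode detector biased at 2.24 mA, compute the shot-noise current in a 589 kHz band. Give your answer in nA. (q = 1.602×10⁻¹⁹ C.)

I_n = √(2qI·B)
2qI·B = 2 × 1.602×10⁻¹⁹ × 2.24×10⁻³ × 5.89×10⁵ = 4.23×10⁻¹⁶ A²
I_n = √(4.23×10⁻¹⁶) = 2.06×10⁻⁸ A = 20.6 nA

20.6 nA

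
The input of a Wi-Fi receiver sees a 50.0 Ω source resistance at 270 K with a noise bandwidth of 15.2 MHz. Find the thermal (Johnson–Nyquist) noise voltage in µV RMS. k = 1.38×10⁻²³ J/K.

3.37 µV

V_n = √(4kTRB)
4kTRB = 4 × 1.38×10⁻²³ × 270 × 5.00×10¹ × 1.52×10⁷ = 1.13×10⁻¹¹ V²
V_n = √(1.13×10⁻¹¹) = 3.37×10⁻⁶ V = 3.37 µV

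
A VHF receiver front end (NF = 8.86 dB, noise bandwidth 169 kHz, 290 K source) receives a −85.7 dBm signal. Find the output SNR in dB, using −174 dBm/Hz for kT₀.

27.2 dB

Noise floor: N = −174 + 10 log₁₀(B) + NF
10 log₁₀(1.69×10⁵) = 52.28 dB
N = −174 + 52.28 + 8.86 = −112.86 dBm
SNR = P_sig − N = −85.7 − (−112.86) = 27.16 dB → 27.2 dB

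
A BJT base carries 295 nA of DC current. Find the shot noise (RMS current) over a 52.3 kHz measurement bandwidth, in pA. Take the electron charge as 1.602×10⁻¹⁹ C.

I_n = √(2qI·B)
2qI·B = 2 × 1.602×10⁻¹⁹ × 2.95×10⁻⁷ × 5.23×10⁴ = 4.94×10⁻²¹ A²
I_n = √(4.94×10⁻²¹) = 7.03×10⁻¹¹ A = 70.3 pA

70.3 pA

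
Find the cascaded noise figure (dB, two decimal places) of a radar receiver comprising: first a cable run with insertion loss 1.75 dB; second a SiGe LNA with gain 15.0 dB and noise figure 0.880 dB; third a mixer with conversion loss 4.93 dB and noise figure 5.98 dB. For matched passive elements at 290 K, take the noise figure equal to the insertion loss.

Convert to linear (a loss of L dB is a gain of −L dB): F_i = 10^(NF_i/10), G_i = 10^(G_i,dB/10)
  Stage 1: F_1 = 10^(1.75/10) = 1.496, G_1 = 10^(−1.75/10) = 0.6683
  Stage 2: F_2 = 10^(0.880/10) = 1.225, G_2 = 10^(15.0/10) = 31.62
  Stage 3: F_3 = 10^(5.98/10) = 3.963, G_3 = 10^(−4.93/10) = 0.3214
Friis cascade:
  F = 1.496 + (1.225 − 1)/0.6683 + (3.963 − 1)/21.13 = 1.972
NF = 10 log₁₀(1.972) = 2.95 dB

2.95 dB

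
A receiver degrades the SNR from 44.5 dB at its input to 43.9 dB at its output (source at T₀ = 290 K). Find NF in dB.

NF (dB) = SNR_in(dB) − SNR_out(dB) when the source is at T₀
NF = 44.5 − 43.9 = 0.6 dB

0.6 dB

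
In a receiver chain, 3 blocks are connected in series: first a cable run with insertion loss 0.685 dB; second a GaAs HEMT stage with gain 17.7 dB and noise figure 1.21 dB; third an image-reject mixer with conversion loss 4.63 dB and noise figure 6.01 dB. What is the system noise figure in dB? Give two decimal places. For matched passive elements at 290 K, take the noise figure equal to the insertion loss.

2.06 dB

Convert to linear (a loss of L dB is a gain of −L dB): F_i = 10^(NF_i/10), G_i = 10^(G_i,dB/10)
  Stage 1: F_1 = 10^(0.685/10) = 1.171, G_1 = 10^(−0.685/10) = 0.8541
  Stage 2: F_2 = 10^(1.21/10) = 1.321, G_2 = 10^(17.7/10) = 58.88
  Stage 3: F_3 = 10^(6.01/10) = 3.990, G_3 = 10^(−4.63/10) = 0.3443
Friis cascade:
  F = 1.171 + (1.321 − 1)/0.8541 + (3.990 − 1)/50.29 = 1.606
NF = 10 log₁₀(1.606) = 2.06 dB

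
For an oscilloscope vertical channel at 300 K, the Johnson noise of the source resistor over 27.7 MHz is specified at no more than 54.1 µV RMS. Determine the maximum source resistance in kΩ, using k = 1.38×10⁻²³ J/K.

Johnson–Nyquist: V_n = √(4kTRB) ⇒ R = V_n² / (4kTB)
4kTB = 4 × 1.38×10⁻²³ × 300 × 2.77×10⁷ = 4.59×10⁻¹³
R = (5.41×10⁻⁵)² / 4.59×10⁻¹³ = 6.38×10³ Ω = 6.38 kΩ

6.38 kΩ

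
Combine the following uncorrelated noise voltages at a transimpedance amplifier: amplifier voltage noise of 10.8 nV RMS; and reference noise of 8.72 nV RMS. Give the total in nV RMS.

Uncorrelated sources add in power (mean-square): V_tot = √(ΣV_i²)
V_tot = √[(1.08×10⁻⁸)² + (8.72×10⁻⁹)²] = 1.39×10⁻⁸ V = 13.9 nV

13.9 nV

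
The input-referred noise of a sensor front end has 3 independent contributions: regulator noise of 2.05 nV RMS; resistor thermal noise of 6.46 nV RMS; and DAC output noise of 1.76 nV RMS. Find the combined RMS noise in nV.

7.00 nV

Uncorrelated sources add in power (mean-square): V_tot = √(ΣV_i²)
V_tot = √[(2.05×10⁻⁹)² + (6.46×10⁻⁹)² + (1.76×10⁻⁹)²] = 7.00×10⁻⁹ V = 7.00 nV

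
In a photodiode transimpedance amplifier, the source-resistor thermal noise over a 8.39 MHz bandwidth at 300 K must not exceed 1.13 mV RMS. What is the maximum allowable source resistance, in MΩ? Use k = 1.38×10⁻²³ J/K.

9.19 MΩ

Johnson–Nyquist: V_n = √(4kTRB) ⇒ R = V_n² / (4kTB)
4kTB = 4 × 1.38×10⁻²³ × 300 × 8.39×10⁶ = 1.39×10⁻¹³
R = (1.13×10⁻³)² / 1.39×10⁻¹³ = 9.19×10⁶ Ω = 9.19 MΩ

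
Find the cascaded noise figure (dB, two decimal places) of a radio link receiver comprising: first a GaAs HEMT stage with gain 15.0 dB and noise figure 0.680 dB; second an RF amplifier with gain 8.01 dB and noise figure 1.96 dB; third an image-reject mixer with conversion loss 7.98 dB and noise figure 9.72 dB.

0.90 dB

Convert to linear (a loss of L dB is a gain of −L dB): F_i = 10^(NF_i/10), G_i = 10^(G_i,dB/10)
  Stage 1: F_1 = 10^(0.680/10) = 1.169, G_1 = 10^(15.0/10) = 31.62
  Stage 2: F_2 = 10^(1.96/10) = 1.570, G_2 = 10^(8.01/10) = 6.324
  Stage 3: F_3 = 10^(9.72/10) = 9.376, G_3 = 10^(−7.98/10) = 0.1592
Friis cascade:
  F = 1.169 + (1.570 − 1)/31.62 + (9.376 − 1)/200.0 = 1.229
NF = 10 log₁₀(1.229) = 0.90 dB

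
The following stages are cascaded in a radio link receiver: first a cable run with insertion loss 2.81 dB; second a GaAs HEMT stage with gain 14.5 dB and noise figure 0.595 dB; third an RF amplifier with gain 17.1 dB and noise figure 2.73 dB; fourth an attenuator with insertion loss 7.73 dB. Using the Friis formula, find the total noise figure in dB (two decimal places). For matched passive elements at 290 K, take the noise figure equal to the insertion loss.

Convert to linear (a loss of L dB is a gain of −L dB): F_i = 10^(NF_i/10), G_i = 10^(G_i,dB/10)
  Stage 1: F_1 = 10^(2.81/10) = 1.910, G_1 = 10^(−2.81/10) = 0.5236
  Stage 2: F_2 = 10^(0.595/10) = 1.147, G_2 = 10^(14.5/10) = 28.18
  Stage 3: F_3 = 10^(2.73/10) = 1.875, G_3 = 10^(17.1/10) = 51.29
  Stage 4: F_4 = 10^(7.73/10) = 5.929, G_4 = 10^(−7.73/10) = 0.1687
Friis cascade:
  F = 1.910 + (1.147 − 1)/0.5236 + (1.875 − 1)/14.76 + (5.929 − 1)/756.8 = 2.256
NF = 10 log₁₀(2.256) = 3.53 dB

3.53 dB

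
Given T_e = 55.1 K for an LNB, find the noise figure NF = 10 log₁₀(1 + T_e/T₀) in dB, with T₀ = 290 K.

0.755 dB

F = 1 + T_e/T₀ = 1 + 55.1/290 = 1.19
NF = 10 log₁₀(1.19) = 0.755 dB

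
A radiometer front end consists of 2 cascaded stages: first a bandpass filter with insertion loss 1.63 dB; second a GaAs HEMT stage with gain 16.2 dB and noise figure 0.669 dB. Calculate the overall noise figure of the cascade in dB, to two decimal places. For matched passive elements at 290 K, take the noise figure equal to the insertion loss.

2.30 dB

Convert to linear (a loss of L dB is a gain of −L dB): F_i = 10^(NF_i/10), G_i = 10^(G_i,dB/10)
  Stage 1: F_1 = 10^(1.63/10) = 1.455, G_1 = 10^(−1.63/10) = 0.6871
  Stage 2: F_2 = 10^(0.669/10) = 1.167, G_2 = 10^(16.2/10) = 41.69
Friis cascade:
  F = 1.455 + (1.167 − 1)/0.6871 = 1.698
NF = 10 log₁₀(1.698) = 2.30 dB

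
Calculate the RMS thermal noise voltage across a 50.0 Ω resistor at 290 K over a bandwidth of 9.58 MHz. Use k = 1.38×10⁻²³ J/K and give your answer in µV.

2.77 µV

V_n = √(4kTRB)
4kTRB = 4 × 1.38×10⁻²³ × 290 × 5.00×10¹ × 9.58×10⁶ = 7.67×10⁻¹² V²
V_n = √(7.67×10⁻¹²) = 2.77×10⁻⁶ V = 2.77 µV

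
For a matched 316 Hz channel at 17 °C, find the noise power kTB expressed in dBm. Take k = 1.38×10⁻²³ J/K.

−149.0 dBm

T = 17 °C + 273.15 = 290.15 K
P_n = kTB = 1.38×10⁻²³ × 290.15 × 3.16×10² = 1.27×10⁻¹⁸ W
In dBm: 10 log₁₀(1.27×10⁻¹⁸ / 10⁻³) = −149.0 dBm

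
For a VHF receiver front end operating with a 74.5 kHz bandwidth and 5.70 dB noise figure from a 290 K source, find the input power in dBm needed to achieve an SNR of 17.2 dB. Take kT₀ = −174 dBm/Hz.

−102.4 dBm

Sensitivity = −174 + 10 log₁₀(B) + NF + SNR_min
= −174 + 48.72 + 5.70 + 17.2
= −102.38 dBm → −102.4 dBm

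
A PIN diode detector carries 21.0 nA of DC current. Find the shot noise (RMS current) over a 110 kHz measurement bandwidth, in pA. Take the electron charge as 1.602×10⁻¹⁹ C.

27.2 pA

I_n = √(2qI·B)
2qI·B = 2 × 1.602×10⁻¹⁹ × 2.10×10⁻⁸ × 1.10×10⁵ = 7.40×10⁻²² A²
I_n = √(7.40×10⁻²²) = 2.72×10⁻¹¹ A = 27.2 pA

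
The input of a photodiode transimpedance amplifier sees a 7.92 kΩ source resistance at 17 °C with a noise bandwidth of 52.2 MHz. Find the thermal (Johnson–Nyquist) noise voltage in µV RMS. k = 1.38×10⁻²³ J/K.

81.4 µV

T = 17 °C + 273.15 = 290.15 K
V_n = √(4kTRB)
4kTRB = 4 × 1.38×10⁻²³ × 290.15 × 7.92×10³ × 5.22×10⁷ = 6.62×10⁻⁹ V²
V_n = √(6.62×10⁻⁹) = 8.14×10⁻⁵ V = 81.4 µV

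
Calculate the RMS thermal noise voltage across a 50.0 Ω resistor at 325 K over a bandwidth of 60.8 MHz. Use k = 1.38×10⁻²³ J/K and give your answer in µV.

7.38 µV

V_n = √(4kTRB)
4kTRB = 4 × 1.38×10⁻²³ × 325 × 5.00×10¹ × 6.08×10⁷ = 5.45×10⁻¹¹ V²
V_n = √(5.45×10⁻¹¹) = 7.38×10⁻⁶ V = 7.38 µV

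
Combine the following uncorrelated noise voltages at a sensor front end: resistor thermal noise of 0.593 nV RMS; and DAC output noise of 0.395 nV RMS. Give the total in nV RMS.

0.713 nV

Uncorrelated sources add in power (mean-square): V_tot = √(ΣV_i²)
V_tot = √[(5.93×10⁻¹⁰)² + (3.95×10⁻¹⁰)²] = 7.13×10⁻¹⁰ V = 0.713 nV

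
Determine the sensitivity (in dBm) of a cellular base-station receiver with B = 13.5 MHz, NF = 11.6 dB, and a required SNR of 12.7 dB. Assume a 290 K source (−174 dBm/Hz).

−78.4 dBm

Sensitivity = −174 + 10 log₁₀(B) + NF + SNR_min
= −174 + 71.3 + 11.6 + 12.7
= −78.4 dBm → −78.4 dBm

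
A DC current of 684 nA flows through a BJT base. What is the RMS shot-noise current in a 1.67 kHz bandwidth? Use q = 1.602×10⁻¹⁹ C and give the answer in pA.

19.1 pA

I_n = √(2qI·B)
2qI·B = 2 × 1.602×10⁻¹⁹ × 6.84×10⁻⁷ × 1.67×10³ = 3.66×10⁻²² A²
I_n = √(3.66×10⁻²²) = 1.91×10⁻¹¹ A = 19.1 pA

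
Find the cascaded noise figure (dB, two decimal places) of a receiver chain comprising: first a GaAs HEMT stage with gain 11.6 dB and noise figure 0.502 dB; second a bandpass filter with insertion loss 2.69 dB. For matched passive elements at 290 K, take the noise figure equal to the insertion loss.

Convert to linear (a loss of L dB is a gain of −L dB): F_i = 10^(NF_i/10), G_i = 10^(G_i,dB/10)
  Stage 1: F_1 = 10^(0.502/10) = 1.123, G_1 = 10^(11.6/10) = 14.45
  Stage 2: F_2 = 10^(2.69/10) = 1.858, G_2 = 10^(−2.69/10) = 0.5383
Friis cascade:
  F = 1.123 + (1.858 − 1)/14.45 = 1.182
NF = 10 log₁₀(1.182) = 0.73 dB

0.73 dB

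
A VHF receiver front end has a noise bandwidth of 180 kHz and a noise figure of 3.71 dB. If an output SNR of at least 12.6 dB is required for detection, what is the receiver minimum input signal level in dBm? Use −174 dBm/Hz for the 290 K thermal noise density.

−105.1 dBm

Sensitivity = −174 + 10 log₁₀(B) + NF + SNR_min
= −174 + 52.55 + 3.71 + 12.6
= −105.14 dBm → −105.1 dBm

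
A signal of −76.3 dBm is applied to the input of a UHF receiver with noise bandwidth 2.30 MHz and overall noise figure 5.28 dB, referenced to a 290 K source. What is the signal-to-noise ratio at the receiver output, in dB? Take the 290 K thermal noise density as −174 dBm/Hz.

Noise floor: N = −174 + 10 log₁₀(B) + NF
10 log₁₀(2.30×10⁶) = 63.62 dB
N = −174 + 63.62 + 5.28 = −105.10 dBm
SNR = P_sig − N = −76.3 − (−105.10) = 28.80 dB → 28.8 dB

28.8 dB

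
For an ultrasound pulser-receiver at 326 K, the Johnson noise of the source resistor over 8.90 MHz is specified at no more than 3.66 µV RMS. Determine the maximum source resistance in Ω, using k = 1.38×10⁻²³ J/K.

Johnson–Nyquist: V_n = √(4kTRB) ⇒ R = V_n² / (4kTB)
4kTB = 4 × 1.38×10⁻²³ × 326 × 8.90×10⁶ = 1.60×10⁻¹³
R = (3.66×10⁻⁶)² / 1.60×10⁻¹³ = 8.36×10¹ Ω = 83.6 Ω

83.6 Ω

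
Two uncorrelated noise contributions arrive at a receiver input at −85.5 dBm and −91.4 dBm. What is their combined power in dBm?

−84.5 dBm

Convert to linear, add, convert back:
P₁ = 2.82×10⁻¹² W, P₂ = 7.24×10⁻¹³ W
P_tot = 3.54×10⁻¹² W → 10 log₁₀(P_tot / 10⁻³) = −84.5 dBm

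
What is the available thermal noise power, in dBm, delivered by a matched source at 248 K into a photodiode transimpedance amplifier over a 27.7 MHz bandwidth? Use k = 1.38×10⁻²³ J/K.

−100.2 dBm

P_n = kTB = 1.38×10⁻²³ × 248 × 2.77×10⁷ = 9.48×10⁻¹⁴ W
In dBm: 10 log₁₀(9.48×10⁻¹⁴ / 10⁻³) = −100.2 dBm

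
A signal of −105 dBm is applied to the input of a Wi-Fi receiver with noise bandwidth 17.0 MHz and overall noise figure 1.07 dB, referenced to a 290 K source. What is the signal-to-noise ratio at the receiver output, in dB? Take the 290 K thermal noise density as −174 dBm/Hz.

Noise floor: N = −174 + 10 log₁₀(B) + NF
10 log₁₀(1.70×10⁷) = 72.3 dB
N = −174 + 72.3 + 1.07 = −100.63 dBm
SNR = P_sig − N = −105 − (−100.63) = −4.37 dB → −4.4 dB

−4.4 dB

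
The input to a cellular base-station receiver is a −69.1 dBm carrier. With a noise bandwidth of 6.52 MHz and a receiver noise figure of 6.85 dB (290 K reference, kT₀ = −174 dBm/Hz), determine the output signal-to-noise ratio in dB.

29.9 dB

Noise floor: N = −174 + 10 log₁₀(B) + NF
10 log₁₀(6.52×10⁶) = 68.14 dB
N = −174 + 68.14 + 6.85 = −99.01 dBm
SNR = P_sig − N = −69.1 − (−99.01) = 29.91 dB → 29.9 dB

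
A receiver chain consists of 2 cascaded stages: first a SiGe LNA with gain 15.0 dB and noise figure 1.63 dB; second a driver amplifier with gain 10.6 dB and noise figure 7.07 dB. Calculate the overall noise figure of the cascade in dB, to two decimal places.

2.00 dB

Convert to linear (a loss of L dB is a gain of −L dB): F_i = 10^(NF_i/10), G_i = 10^(G_i,dB/10)
  Stage 1: F_1 = 10^(1.63/10) = 1.455, G_1 = 10^(15.0/10) = 31.62
  Stage 2: F_2 = 10^(7.07/10) = 5.093, G_2 = 10^(10.6/10) = 11.48
Friis cascade:
  F = 1.455 + (5.093 − 1)/31.62 = 1.585
NF = 10 log₁₀(1.585) = 2.00 dB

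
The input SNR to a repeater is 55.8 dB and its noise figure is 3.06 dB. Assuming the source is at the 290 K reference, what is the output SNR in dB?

By definition F = SNR_in/SNR_out, so in dB: SNR_out = SNR_in − NF
SNR_out = 55.8 − 3.06 = 52.74 dB

52.74 dB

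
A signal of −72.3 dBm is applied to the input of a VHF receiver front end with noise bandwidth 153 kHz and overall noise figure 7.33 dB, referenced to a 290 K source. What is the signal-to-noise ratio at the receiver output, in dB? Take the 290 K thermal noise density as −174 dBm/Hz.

Noise floor: N = −174 + 10 log₁₀(B) + NF
10 log₁₀(1.53×10⁵) = 51.85 dB
N = −174 + 51.85 + 7.33 = −114.82 dBm
SNR = P_sig − N = −72.3 − (−114.82) = 42.52 dB → 42.5 dB

42.5 dB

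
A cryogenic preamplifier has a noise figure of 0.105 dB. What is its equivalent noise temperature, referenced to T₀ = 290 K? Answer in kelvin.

7.10 K

F = 10^(0.105/10) = 1.02447
T_e = (F − 1)·T₀ = (1.02447 − 1) × 290 = 7.10 K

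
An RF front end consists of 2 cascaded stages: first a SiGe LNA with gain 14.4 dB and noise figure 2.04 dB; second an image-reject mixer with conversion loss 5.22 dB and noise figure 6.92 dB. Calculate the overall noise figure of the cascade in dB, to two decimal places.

Convert to linear (a loss of L dB is a gain of −L dB): F_i = 10^(NF_i/10), G_i = 10^(G_i,dB/10)
  Stage 1: F_1 = 10^(2.04/10) = 1.600, G_1 = 10^(14.4/10) = 27.54
  Stage 2: F_2 = 10^(6.92/10) = 4.920, G_2 = 10^(−5.22/10) = 0.3006
Friis cascade:
  F = 1.600 + (4.920 − 1)/27.54 = 1.742
NF = 10 log₁₀(1.742) = 2.41 dB

2.41 dB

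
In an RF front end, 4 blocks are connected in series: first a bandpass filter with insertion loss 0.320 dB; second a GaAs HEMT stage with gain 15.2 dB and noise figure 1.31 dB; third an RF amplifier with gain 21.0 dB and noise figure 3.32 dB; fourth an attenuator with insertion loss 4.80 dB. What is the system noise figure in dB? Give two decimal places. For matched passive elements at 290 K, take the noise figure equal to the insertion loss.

Convert to linear (a loss of L dB is a gain of −L dB): F_i = 10^(NF_i/10), G_i = 10^(G_i,dB/10)
  Stage 1: F_1 = 10^(0.320/10) = 1.076, G_1 = 10^(−0.320/10) = 0.9290
  Stage 2: F_2 = 10^(1.31/10) = 1.352, G_2 = 10^(15.2/10) = 33.11
  Stage 3: F_3 = 10^(3.32/10) = 2.148, G_3 = 10^(21.0/10) = 125.9
  Stage 4: F_4 = 10^(4.80/10) = 3.020, G_4 = 10^(−4.80/10) = 0.3311
Friis cascade:
  F = 1.076 + (1.352 − 1)/0.9290 + (2.148 − 1)/30.76 + (3.020 − 1)/3873 = 1.493
NF = 10 log₁₀(1.493) = 1.74 dB

1.74 dB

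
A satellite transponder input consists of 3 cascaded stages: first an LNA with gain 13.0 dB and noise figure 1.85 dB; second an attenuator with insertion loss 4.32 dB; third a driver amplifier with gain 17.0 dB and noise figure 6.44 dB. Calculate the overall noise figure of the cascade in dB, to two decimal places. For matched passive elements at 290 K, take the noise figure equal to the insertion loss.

3.18 dB

Convert to linear (a loss of L dB is a gain of −L dB): F_i = 10^(NF_i/10), G_i = 10^(G_i,dB/10)
  Stage 1: F_1 = 10^(1.85/10) = 1.531, G_1 = 10^(13.0/10) = 19.95
  Stage 2: F_2 = 10^(4.32/10) = 2.704, G_2 = 10^(−4.32/10) = 0.3698
  Stage 3: F_3 = 10^(6.44/10) = 4.406, G_3 = 10^(17.0/10) = 50.12
Friis cascade:
  F = 1.531 + (2.704 − 1)/19.95 + (4.406 − 1)/7.379 = 2.078
NF = 10 log₁₀(2.078) = 3.18 dB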